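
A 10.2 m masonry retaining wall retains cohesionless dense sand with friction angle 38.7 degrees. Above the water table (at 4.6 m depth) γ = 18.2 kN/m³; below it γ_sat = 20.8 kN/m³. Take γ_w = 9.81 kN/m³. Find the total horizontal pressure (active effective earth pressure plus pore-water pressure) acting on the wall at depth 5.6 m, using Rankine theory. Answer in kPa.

K_a = (1 − sin φ)/(1 + sin φ) = 0.2306.
γ' = 20.8 − 9.81 = 10.99 kN/m³.
Effective vertical stress at 5.6 m: σ'_v = 18.2×4.6 + 10.99×1.00 = 94.71 kPa.
σ'_h = K_a σ'_v = 0.2306 × 94.71 = 21.84 kPa; u = γ_w × 1.00 = 9.810 kPa.
Total σ_h = 21.84 + 9.810 = 31.65 kPa.

31.6 kPa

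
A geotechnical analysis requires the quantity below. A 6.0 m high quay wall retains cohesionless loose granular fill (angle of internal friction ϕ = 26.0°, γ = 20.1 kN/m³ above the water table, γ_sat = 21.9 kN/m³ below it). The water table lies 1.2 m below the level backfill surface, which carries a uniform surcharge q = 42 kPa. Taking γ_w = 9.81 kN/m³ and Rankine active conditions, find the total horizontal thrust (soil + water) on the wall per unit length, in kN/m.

K_a = tan²(45° − φ/2) = 0.3905.
γ' = 21.9 − 9.81 = 12.09 kN/m³. h₂ = H − d_w = 4.8 m.
σ'_h: at surface K_a·q = 16.40; at WT K_a(q+γd_w) = 25.82; at base K_a(q+γd_w+γ'h₂) = 48.48 kPa.
P₁ = ½(16.40+25.82)×1.2 = 25.33; P₂ = ½(25.82+48.48)×4.8 = 178.3; P_w = ½γ_w h₂² = 113.0.
Total = 25.33+178.3+113.0 = 316.6 kN/m.

317 kN/m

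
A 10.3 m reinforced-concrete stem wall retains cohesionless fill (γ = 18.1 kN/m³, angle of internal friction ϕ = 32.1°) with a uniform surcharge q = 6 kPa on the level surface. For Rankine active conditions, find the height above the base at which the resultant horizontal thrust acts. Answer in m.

K_a = 0.3060.
Triangular part P₁ = ½K_aγH² = 293.8 at H/3 = 3.433 m; rectangular part P₂ = K_a q H = 18.91 at H/2 = 5.150 m.
ȳ = (P₁·3.433 + P₂·5.150)/(P₁+P₂) = 3.537 m.

3.54 m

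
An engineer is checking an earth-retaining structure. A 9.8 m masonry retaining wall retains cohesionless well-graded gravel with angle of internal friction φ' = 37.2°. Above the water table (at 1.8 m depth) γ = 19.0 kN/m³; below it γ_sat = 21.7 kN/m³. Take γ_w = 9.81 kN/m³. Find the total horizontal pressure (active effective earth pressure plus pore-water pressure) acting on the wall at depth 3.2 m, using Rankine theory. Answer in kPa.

26.3 kPa

K_a = (1 − sin φ)/(1 + sin φ) = 0.2464.
γ' = 21.7 − 9.81 = 11.89 kN/m³.
Effective vertical stress at 3.2 m: σ'_v = 19.0×1.8 + 11.89×1.40 = 50.85 kPa.
σ'_h = K_a σ'_v = 0.2464 × 50.85 = 12.53 kPa; u = γ_w × 1.40 = 13.73 kPa.
Total σ_h = 12.53 + 13.73 = 26.26 kPa.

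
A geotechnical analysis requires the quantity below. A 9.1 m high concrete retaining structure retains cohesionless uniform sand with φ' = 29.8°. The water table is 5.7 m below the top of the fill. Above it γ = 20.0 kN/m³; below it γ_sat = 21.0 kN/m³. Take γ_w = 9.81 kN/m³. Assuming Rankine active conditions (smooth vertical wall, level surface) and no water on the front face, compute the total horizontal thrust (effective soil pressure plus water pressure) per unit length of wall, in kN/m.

318 kN/m

K_a = tan²(45° − φ/2) = 0.3360.
γ' = 21.0 − 9.81 = 11.19 kN/m³. Depth below WT = 3.4 m.
σ'_h at WT = K_a γ d_w = 38.31 kPa; at base = 38.31 + K_a γ' × 3.4 = 51.09 kPa.
P₁ (0–5.7 m) = ½×38.31×5.7 = 109.2. P₂ (5.7–9.1 m) = ½(38.31+51.09)×3.4 = 152.0.
P_w = ½ γ_w h₂² = 0.5×9.81×3.4² = 56.70. Total = 109.2+152.0+56.70 = 317.9 kN/m.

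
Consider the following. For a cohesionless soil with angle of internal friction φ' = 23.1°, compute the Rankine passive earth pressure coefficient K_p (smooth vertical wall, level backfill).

K_p = (1 + sin φ)/(1 − sin φ) = tan²(45° + 23.1°/2) = 2.291.

2.29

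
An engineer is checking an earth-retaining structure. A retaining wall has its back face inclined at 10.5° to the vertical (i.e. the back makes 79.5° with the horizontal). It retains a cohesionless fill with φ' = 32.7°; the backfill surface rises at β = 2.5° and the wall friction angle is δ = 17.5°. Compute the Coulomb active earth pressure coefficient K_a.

K_a = sin²(α+φ) / [sin²α · sin(α−δ) · (1 + √{sin(φ+δ)sin(φ−β) / (sin(α−δ)sin(α+β))})²].
With α = 79.5°, φ = 32.7°, δ = 17.5°, β = 2.5°: K_a = 0.3623.

0.362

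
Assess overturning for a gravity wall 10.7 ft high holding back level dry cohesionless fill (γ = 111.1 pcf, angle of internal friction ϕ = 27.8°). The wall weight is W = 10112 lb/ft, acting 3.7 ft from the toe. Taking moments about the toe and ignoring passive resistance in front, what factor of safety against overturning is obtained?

4.53

K_a = tan²(45° − 27.8°/2) = 0.3639.
P_a = ½K_aγH² = 0.5×0.3639×111.1×10.7² = 2314 lb/ft, acting at H/3 = 3.567 ft above the base.
Overturning moment M_o = P_a × H/3 = 2314 × 3.567 = 8255.
Resisting moment M_r = W × 3.7 = 10112 × 3.7 = 37410.
FS_overturning = M_r/M_o = 37410/8255 = 4.533.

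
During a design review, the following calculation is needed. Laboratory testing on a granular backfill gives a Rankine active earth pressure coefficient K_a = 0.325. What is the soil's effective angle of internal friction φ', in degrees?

K_a = tan²(45° − φ/2) ⇒ 45° − φ/2 = arctan(√0.325) = 29.69°.
φ = 2(45° − 29.69°) = 30.63°.

30.6°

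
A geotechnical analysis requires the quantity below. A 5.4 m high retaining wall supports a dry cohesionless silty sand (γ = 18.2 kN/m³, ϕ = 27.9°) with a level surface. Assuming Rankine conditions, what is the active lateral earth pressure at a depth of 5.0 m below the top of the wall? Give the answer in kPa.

33.0 kPa

K_a = (1 − sin φ)/(1 + sin φ) = 0.3625.
σ_h = K_a γ z = 0.3625 × 18.2 × 5.0 = 32.98 kPa.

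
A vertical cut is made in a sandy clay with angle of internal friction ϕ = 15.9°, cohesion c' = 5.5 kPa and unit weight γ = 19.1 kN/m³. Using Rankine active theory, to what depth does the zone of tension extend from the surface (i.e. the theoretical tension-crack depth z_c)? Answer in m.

K_a = tan²(45° − 15.9°/2) = 0.5699; √K_a = 0.7549.
The active pressure is zero where K_a γ z = 2c√K_a, so z_c = 2c/(γ√K_a) = 2×5.5/(19.1×0.7549) = 0.7629 m.

0.763 m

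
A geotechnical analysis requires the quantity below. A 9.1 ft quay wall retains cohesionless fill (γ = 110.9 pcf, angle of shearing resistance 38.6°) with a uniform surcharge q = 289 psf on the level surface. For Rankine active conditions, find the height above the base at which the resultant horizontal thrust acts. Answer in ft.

3.59 ft

K_a = 0.2316.
Triangular part P₁ = ½K_aγH² = 1064 at H/3 = 3.033 ft; rectangular part P₂ = K_a q H = 609.1 at H/2 = 4.550 ft.
ȳ = (P₁·3.033 + P₂·4.550)/(P₁+P₂) = 3.586 ft.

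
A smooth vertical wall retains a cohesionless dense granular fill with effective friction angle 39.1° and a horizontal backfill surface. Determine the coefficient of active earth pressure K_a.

0.226

K_a = (1 − sin φ)/(1 + sin φ) = (1 − sin 39.1°)/(1 + sin 39.1°) = 0.2265.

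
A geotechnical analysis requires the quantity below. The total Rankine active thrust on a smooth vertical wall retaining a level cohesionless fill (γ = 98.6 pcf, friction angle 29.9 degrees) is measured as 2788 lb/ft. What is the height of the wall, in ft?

K_a = 0.3347. P_a = ½ K_a γ H² ⇒ H = √(2P_a/(K_a γ)).
H = √(2×2788/(0.3347×98.6)) = 13.00 ft.

13.0 ft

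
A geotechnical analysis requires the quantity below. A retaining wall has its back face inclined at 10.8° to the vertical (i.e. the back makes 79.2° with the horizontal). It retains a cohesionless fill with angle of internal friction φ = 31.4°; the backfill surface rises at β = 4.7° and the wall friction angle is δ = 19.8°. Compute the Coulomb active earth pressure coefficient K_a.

0.392

K_a = sin²(α+φ) / [sin²α · sin(α−δ) · (1 + √{sin(φ+δ)sin(φ−β) / (sin(α−δ)sin(α+β))})²].
With α = 79.2°, φ = 31.4°, δ = 19.8°, β = 4.7°: K_a = 0.3924.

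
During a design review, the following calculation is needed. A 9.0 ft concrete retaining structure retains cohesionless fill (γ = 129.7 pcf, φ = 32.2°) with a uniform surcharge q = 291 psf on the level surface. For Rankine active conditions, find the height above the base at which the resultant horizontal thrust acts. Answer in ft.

K_a = 0.3047.
Triangular part P₁ = ½K_aγH² = 1601 at H/3 = 3.000 ft; rectangular part P₂ = K_a q H = 798.1 at H/2 = 4.500 ft.
ȳ = (P₁·3.000 + P₂·4.500)/(P₁+P₂) = 3.499 ft.

3.50 ft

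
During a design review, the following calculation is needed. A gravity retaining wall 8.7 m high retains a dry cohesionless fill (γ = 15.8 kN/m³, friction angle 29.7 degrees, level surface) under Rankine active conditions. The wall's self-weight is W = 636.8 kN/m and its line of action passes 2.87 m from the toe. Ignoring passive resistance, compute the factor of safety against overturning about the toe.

K_a = tan²(45° − 29.7°/2) = 0.3374.
P_a = ½K_aγH² = 0.5×0.3374×15.8×8.7² = 201.7 kN/m, acting at H/3 = 2.900 m above the base.
Overturning moment M_o = P_a × H/3 = 201.7 × 2.900 = 585.0.
Resisting moment M_r = W × 2.87 = 636.8 × 2.87 = 1828.
FS_overturning = M_r/M_o = 1828/585.0 = 3.124.

3.12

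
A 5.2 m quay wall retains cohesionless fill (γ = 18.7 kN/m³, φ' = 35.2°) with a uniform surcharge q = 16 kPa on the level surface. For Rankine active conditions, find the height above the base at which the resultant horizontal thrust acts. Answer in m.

K_a = 0.2687.
Triangular part P₁ = ½K_aγH² = 67.93 at H/3 = 1.733 m; rectangular part P₂ = K_a q H = 22.35 at H/2 = 2.600 m.
ȳ = (P₁·1.733 + P₂·2.600)/(P₁+P₂) = 1.948 m.

1.95 m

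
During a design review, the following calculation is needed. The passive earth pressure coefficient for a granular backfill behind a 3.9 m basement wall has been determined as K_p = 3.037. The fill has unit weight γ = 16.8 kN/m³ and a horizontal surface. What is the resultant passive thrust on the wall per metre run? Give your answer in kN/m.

P = ½ K_p γ H² = 0.5 × 3.037 × 16.8 × 3.9² = 388.0 kN/m.

388 kN/m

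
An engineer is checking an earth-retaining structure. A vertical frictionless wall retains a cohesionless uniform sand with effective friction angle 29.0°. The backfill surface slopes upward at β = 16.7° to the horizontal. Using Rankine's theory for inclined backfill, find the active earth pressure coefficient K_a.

K_a = cos β · (cos β − √(cos²β − cos²φ)) / (cos β + √(cos²β − cos²φ)).
cos β = 0.9578, cos φ = 0.8746, √(cos²β − cos²φ) = 0.3905.
K_a = 0.9578 × (0.9578 − 0.3905)/(0.9578 + 0.3905) = 0.4030.

0.403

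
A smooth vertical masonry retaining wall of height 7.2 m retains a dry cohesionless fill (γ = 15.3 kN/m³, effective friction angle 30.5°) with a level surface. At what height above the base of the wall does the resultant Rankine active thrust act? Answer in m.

2.40 m

K_a = 0.3267.
The pressure distribution is triangular, so the resultant acts at H/3 above the base = 7.2/3 = 2.400 m.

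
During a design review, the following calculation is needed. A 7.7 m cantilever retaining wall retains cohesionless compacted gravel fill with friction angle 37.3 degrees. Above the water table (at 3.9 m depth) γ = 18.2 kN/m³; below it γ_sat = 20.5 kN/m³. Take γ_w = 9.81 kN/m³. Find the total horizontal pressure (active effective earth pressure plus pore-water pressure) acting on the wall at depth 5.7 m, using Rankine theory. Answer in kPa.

39.8 kPa

K_a = (1 − sin φ)/(1 + sin φ) = 0.2453.
γ' = 20.5 − 9.81 = 10.69 kN/m³.
Effective vertical stress at 5.7 m: σ'_v = 18.2×3.9 + 10.69×1.80 = 90.22 kPa.
σ'_h = K_a σ'_v = 0.2453 × 90.22 = 22.13 kPa; u = γ_w × 1.80 = 17.66 kPa.
Total σ_h = 22.13 + 17.66 = 39.79 kPa.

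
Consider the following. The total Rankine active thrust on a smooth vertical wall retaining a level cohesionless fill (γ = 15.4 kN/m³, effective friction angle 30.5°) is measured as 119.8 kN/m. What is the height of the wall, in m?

K_a = 0.3267. P_a = ½ K_a γ H² ⇒ H = √(2P_a/(K_a γ)).
H = √(2×119.8/(0.3267×15.4)) = 6.901 m.

6.90 m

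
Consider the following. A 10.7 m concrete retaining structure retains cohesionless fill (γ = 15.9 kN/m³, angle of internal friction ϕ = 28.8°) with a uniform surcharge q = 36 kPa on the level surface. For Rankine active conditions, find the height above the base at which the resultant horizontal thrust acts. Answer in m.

4.10 m

K_a = 0.3498.
Triangular part P₁ = ½K_aγH² = 318.3 at H/3 = 3.567 m; rectangular part P₂ = K_a q H = 134.7 at H/2 = 5.350 m.
ȳ = (P₁·3.567 + P₂·5.350)/(P₁+P₂) = 4.097 m.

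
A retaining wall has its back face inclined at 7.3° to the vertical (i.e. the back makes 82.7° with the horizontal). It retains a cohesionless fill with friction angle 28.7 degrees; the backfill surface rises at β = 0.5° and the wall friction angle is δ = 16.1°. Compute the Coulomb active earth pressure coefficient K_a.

0.373

K_a = sin²(α+φ) / [sin²α · sin(α−δ) · (1 + √{sin(φ+δ)sin(φ−β) / (sin(α−δ)sin(α+β))})²].
With α = 82.7°, φ = 28.7°, δ = 16.1°, β = 0.5°: K_a = 0.3729.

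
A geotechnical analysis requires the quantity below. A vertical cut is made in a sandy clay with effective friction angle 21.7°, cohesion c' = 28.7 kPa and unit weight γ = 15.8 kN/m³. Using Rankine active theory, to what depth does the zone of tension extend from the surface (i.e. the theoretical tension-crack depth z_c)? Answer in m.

5.36 m

K_a = tan²(45° − 21.7°/2) = 0.4601; √K_a = 0.6783.
The active pressure is zero where K_a γ z = 2c√K_a, so z_c = 2c/(γ√K_a) = 2×28.7/(15.8×0.6783) = 5.356 m.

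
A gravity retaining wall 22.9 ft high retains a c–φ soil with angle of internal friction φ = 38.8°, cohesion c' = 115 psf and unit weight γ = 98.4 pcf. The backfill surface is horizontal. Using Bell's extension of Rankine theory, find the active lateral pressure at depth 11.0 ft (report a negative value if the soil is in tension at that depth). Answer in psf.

K_a = (1 − sin φ)/(1 + sin φ) = 0.2296.
σ_a = K_a γ z − 2c√K_a = 0.2296×98.4×11.0 − 2×115×0.4791 = 138.3 psf.

138 psf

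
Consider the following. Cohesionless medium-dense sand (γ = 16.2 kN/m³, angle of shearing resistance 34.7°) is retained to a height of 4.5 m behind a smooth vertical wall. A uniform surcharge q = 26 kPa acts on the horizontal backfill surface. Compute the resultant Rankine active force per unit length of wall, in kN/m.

77.1 kN/m

K_a = tan²(45° − φ/2) = 0.2745.
Soil triangle: ½ K_a γ H² = 0.5×0.2745×16.2×4.5² = 45.02 kN/m.
Surcharge rectangle: K_a q H = 0.2745×26×4.5 = 32.11 kN/m.
Total = 45.02 + 32.11 = 77.13 kN/m.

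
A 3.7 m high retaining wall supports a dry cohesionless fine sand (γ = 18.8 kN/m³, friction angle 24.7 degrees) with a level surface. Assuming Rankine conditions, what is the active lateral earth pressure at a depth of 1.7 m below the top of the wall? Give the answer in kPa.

K_a = (1 − sin φ)/(1 + sin φ) = 0.4106.
σ_h = K_a γ z = 0.4106 × 18.8 × 1.7 = 13.12 kPa.

13.1 kPa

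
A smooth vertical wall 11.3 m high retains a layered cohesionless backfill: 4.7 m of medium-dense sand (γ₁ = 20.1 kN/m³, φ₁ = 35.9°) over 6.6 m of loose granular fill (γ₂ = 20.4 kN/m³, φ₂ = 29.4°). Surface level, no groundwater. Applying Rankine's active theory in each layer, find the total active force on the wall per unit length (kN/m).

K_a1 = tan²(45°−35.9°/2) = 0.2607; K_a2 = tan²(45°−29.4°/2) = 0.3415.
Layer 1: σ at base = K_a1 γ₁ h₁ = 24.63 kPa; P₁ = ½×24.63×4.7 = 57.89.
Layer 2: σ_v at top = γ₁h₁ = 94.47; σ_h top = K_a2×94.47 = 32.26; σ_h base = K_a2×(94.47+20.4×6.6) = 78.23.
P₂ = ½(32.26+78.23)×6.6 = 364.6. Total P_a = 57.89+364.6 = 422.5 kN/m.

423 kN/m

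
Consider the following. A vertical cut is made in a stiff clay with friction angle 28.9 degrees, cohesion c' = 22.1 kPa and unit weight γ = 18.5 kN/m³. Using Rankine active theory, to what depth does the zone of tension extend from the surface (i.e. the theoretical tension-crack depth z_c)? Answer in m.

K_a = tan²(45° − 28.9°/2) = 0.3484; √K_a = 0.5902.
The active pressure is zero where K_a γ z = 2c√K_a, so z_c = 2c/(γ√K_a) = 2×22.1/(18.5×0.5902) = 4.048 m.

4.05 m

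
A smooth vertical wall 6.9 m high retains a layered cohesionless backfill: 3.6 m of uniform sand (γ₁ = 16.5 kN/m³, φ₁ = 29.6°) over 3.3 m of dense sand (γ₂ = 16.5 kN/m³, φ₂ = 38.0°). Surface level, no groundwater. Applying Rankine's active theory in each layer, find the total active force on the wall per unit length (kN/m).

104 kN/m

K_a1 = tan²(45°−29.6°/2) = 0.3387; K_a2 = tan²(45°−38.0°/2) = 0.2379.
Layer 1: σ at base = K_a1 γ₁ h₁ = 20.12 kPa; P₁ = ½×20.12×3.6 = 36.22.
Layer 2: σ_v at top = γ₁h₁ = 59.40; σ_h top = K_a2×59.40 = 14.13; σ_h base = K_a2×(59.40+16.5×3.3) = 27.08.
P₂ = ½(14.13+27.08)×3.3 = 68.00. Total P_a = 36.22+68.00 = 104.2 kN/m.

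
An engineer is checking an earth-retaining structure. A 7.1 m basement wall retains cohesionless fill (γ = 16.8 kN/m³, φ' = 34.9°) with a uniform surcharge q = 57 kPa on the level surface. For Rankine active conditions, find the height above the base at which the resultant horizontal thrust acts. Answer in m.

K_a = 0.2721.
Triangular part P₁ = ½K_aγH² = 115.2 at H/3 = 2.367 m; rectangular part P₂ = K_a q H = 110.1 at H/2 = 3.550 m.
ȳ = (P₁·2.367 + P₂·3.550)/(P₁+P₂) = 2.945 m.

2.94 m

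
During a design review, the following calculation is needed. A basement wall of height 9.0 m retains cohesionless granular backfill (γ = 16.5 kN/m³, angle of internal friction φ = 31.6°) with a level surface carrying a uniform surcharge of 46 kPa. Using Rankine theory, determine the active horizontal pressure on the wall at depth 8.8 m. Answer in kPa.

59.7 kPa

K_a = (1 − sin φ)/(1 + sin φ) = 0.3123.
σ_v = γz + q = 16.5 × 8.8 + 46 = 191.2 kPa.
σ_h = K_a σ_v = 0.3123 × 191.2 = 59.72 kPa.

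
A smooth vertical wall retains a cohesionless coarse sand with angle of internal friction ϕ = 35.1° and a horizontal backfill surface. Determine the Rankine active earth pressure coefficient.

0.270

K_a = (1 − sin φ)/(1 + sin φ) = (1 − sin 35.1°)/(1 + sin 35.1°) = 0.2698.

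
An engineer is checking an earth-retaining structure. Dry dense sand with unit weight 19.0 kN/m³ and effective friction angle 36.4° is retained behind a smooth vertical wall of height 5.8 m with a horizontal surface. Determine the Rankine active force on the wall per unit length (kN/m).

81.5 kN/m

K_a = tan²(45° − φ/2) = 0.2552.
P_a = ½ K_a γ H² = 0.5 × 0.2552 × 19.0 × 5.8² = 81.54 kN/m.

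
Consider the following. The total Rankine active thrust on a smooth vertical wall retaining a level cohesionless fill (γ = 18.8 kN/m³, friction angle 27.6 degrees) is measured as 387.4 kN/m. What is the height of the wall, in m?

10.6 m

K_a = 0.3668. P_a = ½ K_a γ H² ⇒ H = √(2P_a/(K_a γ)).
H = √(2×387.4/(0.3668×18.8)) = 10.60 m.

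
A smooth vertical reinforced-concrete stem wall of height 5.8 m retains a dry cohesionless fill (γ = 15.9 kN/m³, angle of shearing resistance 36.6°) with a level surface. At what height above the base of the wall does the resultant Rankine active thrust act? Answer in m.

1.93 m

K_a = 0.2530.
The pressure distribution is triangular, so the resultant acts at H/3 above the base = 5.8/3 = 1.933 m.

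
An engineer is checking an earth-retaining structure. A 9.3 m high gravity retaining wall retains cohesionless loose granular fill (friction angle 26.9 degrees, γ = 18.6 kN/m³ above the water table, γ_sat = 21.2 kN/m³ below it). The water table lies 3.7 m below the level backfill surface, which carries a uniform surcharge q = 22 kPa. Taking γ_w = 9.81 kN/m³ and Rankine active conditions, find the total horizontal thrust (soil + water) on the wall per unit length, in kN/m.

K_a = tan²(45° − φ/2) = 0.3770.
γ' = 21.2 − 9.81 = 11.39 kN/m³. h₂ = H − d_w = 5.6 m.
σ'_h: at surface K_a·q = 8.294; at WT K_a(q+γd_w) = 34.24; at base K_a(q+γd_w+γ'h₂) = 58.29 kPa.
P₁ = ½(8.294+34.24)×3.7 = 78.69; P₂ = ½(34.24+58.29)×5.6 = 259.1; P_w = ½γ_w h₂² = 153.8.
Total = 78.69+259.1+153.8 = 491.6 kN/m.

492 kN/m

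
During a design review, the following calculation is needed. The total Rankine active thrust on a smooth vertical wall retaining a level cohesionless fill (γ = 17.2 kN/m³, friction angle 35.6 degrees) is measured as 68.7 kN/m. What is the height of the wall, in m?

5.50 m

K_a = 0.2641. P_a = ½ K_a γ H² ⇒ H = √(2P_a/(K_a γ)).
H = √(2×68.7/(0.2641×17.2)) = 5.500 m.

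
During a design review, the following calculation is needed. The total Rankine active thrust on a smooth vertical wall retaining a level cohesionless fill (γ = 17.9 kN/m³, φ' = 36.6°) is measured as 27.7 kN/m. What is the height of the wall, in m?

3.50 m

K_a = 0.2530. P_a = ½ K_a γ H² ⇒ H = √(2P_a/(K_a γ)).
H = √(2×27.7/(0.2530×17.9)) = 3.498 m.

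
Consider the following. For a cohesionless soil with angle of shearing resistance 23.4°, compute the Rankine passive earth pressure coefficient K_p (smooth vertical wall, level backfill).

K_p = (1 + sin φ)/(1 − sin φ) = tan²(45° + 23.4°/2) = 2.318.

2.32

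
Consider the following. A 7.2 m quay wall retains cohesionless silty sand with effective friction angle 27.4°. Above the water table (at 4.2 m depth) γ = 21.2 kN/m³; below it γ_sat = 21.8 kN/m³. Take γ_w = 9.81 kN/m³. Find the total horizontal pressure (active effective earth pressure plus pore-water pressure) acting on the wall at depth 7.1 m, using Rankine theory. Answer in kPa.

74.2 kPa

K_a = (1 − sin φ)/(1 + sin φ) = 0.3697.
γ' = 21.8 − 9.81 = 11.99 kN/m³.
Effective vertical stress at 7.1 m: σ'_v = 21.2×4.2 + 11.99×2.90 = 123.8 kPa.
σ'_h = K_a σ'_v = 0.3697 × 123.8 = 45.77 kPa; u = γ_w × 2.90 = 28.45 kPa.
Total σ_h = 45.77 + 28.45 = 74.22 kPa.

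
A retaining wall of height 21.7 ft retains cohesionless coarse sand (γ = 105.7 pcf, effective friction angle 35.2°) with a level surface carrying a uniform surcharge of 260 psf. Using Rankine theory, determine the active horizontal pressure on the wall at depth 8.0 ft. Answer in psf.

K_a = (1 − sin φ)/(1 + sin φ) = 0.2687.
σ_v = γz + q = 105.7 × 8.0 + 260 = 1106 psf.
σ_h = K_a σ_v = 0.2687 × 1106 = 297.1 psf.

297 psf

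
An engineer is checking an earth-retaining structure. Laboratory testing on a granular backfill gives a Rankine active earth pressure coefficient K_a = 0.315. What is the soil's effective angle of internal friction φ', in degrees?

K_a = tan²(45° − φ/2) ⇒ 45° − φ/2 = arctan(√0.315) = 29.30°.
φ = 2(45° − 29.30°) = 31.39°.

31.4°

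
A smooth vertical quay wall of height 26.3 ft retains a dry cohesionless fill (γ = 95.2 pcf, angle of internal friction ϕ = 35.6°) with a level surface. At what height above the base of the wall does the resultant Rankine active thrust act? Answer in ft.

8.77 ft

K_a = 0.2641.
The pressure distribution is triangular, so the resultant acts at H/3 above the base = 26.3/3 = 8.767 ft.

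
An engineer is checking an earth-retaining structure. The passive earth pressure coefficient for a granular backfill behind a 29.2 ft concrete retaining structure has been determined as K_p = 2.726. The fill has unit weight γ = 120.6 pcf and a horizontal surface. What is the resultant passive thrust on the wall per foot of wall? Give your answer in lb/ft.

140000 lb/ft

P = ½ K_p γ H² = 0.5 × 2.726 × 120.6 × 29.2² = 140200 lb/ft.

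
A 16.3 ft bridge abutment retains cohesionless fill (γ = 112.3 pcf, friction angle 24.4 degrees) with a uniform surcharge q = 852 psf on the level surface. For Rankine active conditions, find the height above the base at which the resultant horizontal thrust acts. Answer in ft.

6.74 ft

K_a = 0.4153.
Triangular part P₁ = ½K_aγH² = 6196 at H/3 = 5.433 ft; rectangular part P₂ = K_a q H = 5768 at H/2 = 8.150 ft.
ȳ = (P₁·5.433 + P₂·8.150)/(P₁+P₂) = 6.743 ft.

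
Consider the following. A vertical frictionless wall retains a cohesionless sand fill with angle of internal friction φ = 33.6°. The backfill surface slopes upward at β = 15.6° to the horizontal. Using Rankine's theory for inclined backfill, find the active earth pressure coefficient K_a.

K_a = cos β · (cos β − √(cos²β − cos²φ)) / (cos β + √(cos²β − cos²φ)).
cos β = 0.9632, cos φ = 0.8329, √(cos²β − cos²φ) = 0.4837.
K_a = 0.9632 × (0.9632 − 0.4837)/(0.9632 + 0.4837) = 0.3192.

0.319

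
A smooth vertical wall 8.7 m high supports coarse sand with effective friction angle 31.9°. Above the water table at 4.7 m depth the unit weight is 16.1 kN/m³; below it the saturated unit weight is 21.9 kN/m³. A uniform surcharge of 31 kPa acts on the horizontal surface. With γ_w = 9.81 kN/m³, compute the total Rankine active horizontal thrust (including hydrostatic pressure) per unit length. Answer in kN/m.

K_a = tan²(45° − φ/2) = 0.3085.
γ' = 21.9 − 9.81 = 12.09 kN/m³. h₂ = H − d_w = 4.0 m.
σ'_h: at surface K_a·q = 9.564; at WT K_a(q+γd_w) = 32.91; at base K_a(q+γd_w+γ'h₂) = 47.83 kPa.
P₁ = ½(9.564+32.91)×4.7 = 99.82; P₂ = ½(32.91+47.83)×4.0 = 161.5; P_w = ½γ_w h₂² = 78.48.
Total = 99.82+161.5+78.48 = 339.8 kN/m.

340 kN/m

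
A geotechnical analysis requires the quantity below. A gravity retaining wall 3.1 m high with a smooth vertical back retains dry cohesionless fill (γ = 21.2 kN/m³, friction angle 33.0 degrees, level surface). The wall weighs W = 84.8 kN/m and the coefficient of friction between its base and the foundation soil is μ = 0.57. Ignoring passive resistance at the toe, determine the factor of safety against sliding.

K_a = tan²(45° − 33.0°/2) = 0.2948.
P_a = ½K_aγH² = 0.5×0.2948×21.2×3.1² = 30.03 kN/m, acting at H/3 = 1.033 m above the base.
FS_sliding = μW / P_a = 0.57×84.8 / 30.03 = 1.610.

1.61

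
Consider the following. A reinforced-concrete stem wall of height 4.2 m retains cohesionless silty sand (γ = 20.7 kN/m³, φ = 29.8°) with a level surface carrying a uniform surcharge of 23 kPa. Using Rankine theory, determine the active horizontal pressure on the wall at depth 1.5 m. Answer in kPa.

18.2 kPa

K_a = (1 − sin φ)/(1 + sin φ) = 0.3360.
σ_v = γz + q = 20.7 × 1.5 + 23 = 54.05 kPa.
σ_h = K_a σ_v = 0.3360 × 54.05 = 18.16 kPa.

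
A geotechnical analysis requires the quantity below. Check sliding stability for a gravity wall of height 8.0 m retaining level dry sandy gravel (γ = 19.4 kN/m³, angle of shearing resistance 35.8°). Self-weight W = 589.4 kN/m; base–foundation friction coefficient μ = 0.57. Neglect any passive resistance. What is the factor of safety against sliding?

2.07

K_a = tan²(45° − 35.8°/2) = 0.2619.
P_a = ½K_aγH² = 0.5×0.2619×19.4×8.0² = 162.6 kN/m, acting at H/3 = 2.667 m above the base.
FS_sliding = μW / P_a = 0.57×589.4 / 162.6 = 2.067.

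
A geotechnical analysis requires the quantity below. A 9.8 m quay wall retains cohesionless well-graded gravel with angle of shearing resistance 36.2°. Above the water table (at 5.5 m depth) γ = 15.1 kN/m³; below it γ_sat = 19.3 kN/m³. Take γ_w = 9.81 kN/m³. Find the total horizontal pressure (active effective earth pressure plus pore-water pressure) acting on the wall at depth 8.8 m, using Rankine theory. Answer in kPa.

61.8 kPa

K_a = (1 − sin φ)/(1 + sin φ) = 0.2574.
γ' = 19.3 − 9.81 = 9.490 kN/m³.
Effective vertical stress at 8.8 m: σ'_v = 15.1×5.5 + 9.490×3.30 = 114.4 kPa.
σ'_h = K_a σ'_v = 0.2574 × 114.4 = 29.44 kPa; u = γ_w × 3.30 = 32.37 kPa.
Total σ_h = 29.44 + 32.37 = 61.81 kPa.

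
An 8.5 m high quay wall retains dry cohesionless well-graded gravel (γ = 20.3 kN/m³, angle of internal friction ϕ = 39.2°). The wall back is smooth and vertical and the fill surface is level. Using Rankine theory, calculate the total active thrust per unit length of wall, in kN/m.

165 kN/m

K_a = tan²(45° − φ/2) = 0.2255.
P_a = ½ K_a γ H² = 0.5 × 0.2255 × 20.3 × 8.5² = 165.3 kN/m.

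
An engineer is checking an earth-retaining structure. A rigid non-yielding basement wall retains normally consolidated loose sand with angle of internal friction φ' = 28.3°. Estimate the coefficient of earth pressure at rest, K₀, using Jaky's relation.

K₀ = 1 − sin φ' = 1 − sin 28.3° = 0.5259.

0.526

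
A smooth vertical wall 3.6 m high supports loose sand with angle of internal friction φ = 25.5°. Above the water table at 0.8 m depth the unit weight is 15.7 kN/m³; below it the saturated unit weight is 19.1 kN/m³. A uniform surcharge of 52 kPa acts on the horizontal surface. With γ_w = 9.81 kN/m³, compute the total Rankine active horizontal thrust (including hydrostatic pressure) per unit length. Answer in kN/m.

K_a = tan²(45° − φ/2) = 0.3981.
γ' = 19.1 − 9.81 = 9.290 kN/m³. h₂ = H − d_w = 2.8 m.
σ'_h: at surface K_a·q = 20.70; at WT K_a(q+γd_w) = 25.70; at base K_a(q+γd_w+γ'h₂) = 36.06 kPa.
P₁ = ½(20.70+25.70)×0.8 = 18.56; P₂ = ½(25.70+36.06)×2.8 = 86.46; P_w = ½γ_w h₂² = 38.46.
Total = 18.56+86.46+38.46 = 143.5 kN/m.

143 kN/m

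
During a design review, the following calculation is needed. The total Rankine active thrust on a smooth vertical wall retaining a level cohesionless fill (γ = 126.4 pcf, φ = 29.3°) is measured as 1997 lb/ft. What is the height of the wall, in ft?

9.60 ft

K_a = 0.3428. P_a = ½ K_a γ H² ⇒ H = √(2P_a/(K_a γ)).
H = √(2×1997/(0.3428×126.4)) = 9.600 ft.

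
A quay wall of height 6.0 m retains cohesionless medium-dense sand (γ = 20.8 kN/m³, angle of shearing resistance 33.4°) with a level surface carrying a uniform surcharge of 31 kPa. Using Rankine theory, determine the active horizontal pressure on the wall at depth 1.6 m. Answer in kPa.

K_a = (1 − sin φ)/(1 + sin φ) = 0.2899.
σ_v = γz + q = 20.8 × 1.6 + 31 = 64.28 kPa.
σ_h = K_a σ_v = 0.2899 × 64.28 = 18.64 kPa.

18.6 kPa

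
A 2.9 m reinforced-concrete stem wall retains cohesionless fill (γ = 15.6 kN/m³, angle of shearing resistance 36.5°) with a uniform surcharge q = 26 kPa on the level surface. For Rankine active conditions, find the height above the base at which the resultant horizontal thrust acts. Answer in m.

1.23 m

K_a = 0.2541.
Triangular part P₁ = ½K_aγH² = 16.67 at H/3 = 0.9667 m; rectangular part P₂ = K_a q H = 19.16 at H/2 = 1.450 m.
ȳ = (P₁·0.9667 + P₂·1.450)/(P₁+P₂) = 1.225 m.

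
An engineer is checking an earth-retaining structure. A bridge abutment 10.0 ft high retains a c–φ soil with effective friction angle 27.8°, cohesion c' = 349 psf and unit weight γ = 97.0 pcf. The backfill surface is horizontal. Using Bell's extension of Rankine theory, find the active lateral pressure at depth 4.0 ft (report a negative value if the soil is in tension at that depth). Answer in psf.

K_a = (1 − sin φ)/(1 + sin φ) = 0.3639.
σ_a = K_a γ z − 2c√K_a = 0.3639×97.0×4.0 − 2×349×0.6032 = -279.9 psf.

-280 psf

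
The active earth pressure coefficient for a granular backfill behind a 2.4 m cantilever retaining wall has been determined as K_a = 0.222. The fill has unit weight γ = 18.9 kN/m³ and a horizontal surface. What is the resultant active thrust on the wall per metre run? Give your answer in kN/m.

12.1 kN/m

P = ½ K_a γ H² = 0.5 × 0.222 × 18.9 × 2.4² = 12.08 kN/m.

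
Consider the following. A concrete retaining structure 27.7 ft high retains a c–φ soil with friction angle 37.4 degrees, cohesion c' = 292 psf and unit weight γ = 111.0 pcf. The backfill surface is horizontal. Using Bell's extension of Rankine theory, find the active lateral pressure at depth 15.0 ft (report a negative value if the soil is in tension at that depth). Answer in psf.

K_a = (1 − sin φ)/(1 + sin φ) = 0.2443.
σ_a = K_a γ z − 2c√K_a = 0.2443×111.0×15.0 − 2×292×0.4942 = 118.1 psf.

118 psf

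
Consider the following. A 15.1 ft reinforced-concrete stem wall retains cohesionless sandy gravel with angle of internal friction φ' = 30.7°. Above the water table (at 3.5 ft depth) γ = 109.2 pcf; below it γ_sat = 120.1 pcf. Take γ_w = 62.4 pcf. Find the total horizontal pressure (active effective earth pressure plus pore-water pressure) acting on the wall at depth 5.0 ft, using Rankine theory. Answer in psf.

K_a = (1 − sin φ)/(1 + sin φ) = 0.3240.
γ' = 120.1 − 62.4 = 57.70 pcf.
Effective vertical stress at 5.0 ft: σ'_v = 109.2×3.5 + 57.70×1.50 = 468.8 psf.
σ'_h = K_a σ'_v = 0.3240 × 468.8 = 151.9 psf; u = γ_w × 1.50 = 93.60 psf.
Total σ_h = 151.9 + 93.60 = 245.5 psf.

245 psf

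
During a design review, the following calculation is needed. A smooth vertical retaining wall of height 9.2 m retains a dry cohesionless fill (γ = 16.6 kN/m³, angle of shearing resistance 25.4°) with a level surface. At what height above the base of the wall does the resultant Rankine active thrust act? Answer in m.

3.07 m

K_a = 0.3996.
The pressure distribution is triangular, so the resultant acts at H/3 above the base = 9.2/3 = 3.067 m.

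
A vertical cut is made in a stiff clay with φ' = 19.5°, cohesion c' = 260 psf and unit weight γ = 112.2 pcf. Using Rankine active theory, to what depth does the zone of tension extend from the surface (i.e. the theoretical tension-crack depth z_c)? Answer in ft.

6.56 ft

K_a = tan²(45° − 19.5°/2) = 0.4995; √K_a = 0.7067.
The active pressure is zero where K_a γ z = 2c√K_a, so z_c = 2c/(γ√K_a) = 2×260/(112.2×0.7067) = 6.558 ft.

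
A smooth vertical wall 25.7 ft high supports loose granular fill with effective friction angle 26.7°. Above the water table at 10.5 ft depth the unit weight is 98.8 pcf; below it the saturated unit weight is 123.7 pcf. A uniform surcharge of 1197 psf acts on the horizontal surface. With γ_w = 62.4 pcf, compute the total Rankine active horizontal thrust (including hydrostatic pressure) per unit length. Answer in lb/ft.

K_a = tan²(45° − φ/2) = 0.3800.
γ' = 123.7 − 62.4 = 61.30 pcf. h₂ = H − d_w = 15.2 ft.
σ'_h: at surface K_a·q = 454.8; at WT K_a(q+γd_w) = 849.0; at base K_a(q+γd_w+γ'h₂) = 1203 psf.
P₁ = ½(454.8+849.0)×10.5 = 6845; P₂ = ½(849.0+1203)×15.2 = 15600; P_w = ½γ_w h₂² = 7208.
Total = 6845+15600+7208 = 29650 lb/ft.

29600 lb/ft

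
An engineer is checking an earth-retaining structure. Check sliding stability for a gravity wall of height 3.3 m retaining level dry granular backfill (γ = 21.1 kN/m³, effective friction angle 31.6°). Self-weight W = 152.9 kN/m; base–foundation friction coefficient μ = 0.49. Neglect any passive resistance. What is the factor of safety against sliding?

2.09

K_a = tan²(45° − 31.6°/2) = 0.3123.
P_a = ½K_aγH² = 0.5×0.3123×21.1×3.3² = 35.89 kN/m, acting at H/3 = 1.100 m above the base.
FS_sliding = μW / P_a = 0.49×152.9 / 35.89 = 2.088.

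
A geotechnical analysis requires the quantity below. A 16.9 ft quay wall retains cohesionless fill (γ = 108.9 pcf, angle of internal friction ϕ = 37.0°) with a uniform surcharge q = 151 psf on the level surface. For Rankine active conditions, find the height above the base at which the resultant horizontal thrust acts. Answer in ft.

K_a = 0.2486.
Triangular part P₁ = ½K_aγH² = 3866 at H/3 = 5.633 ft; rectangular part P₂ = K_a q H = 634.4 at H/2 = 8.450 ft.
ȳ = (P₁·5.633 + P₂·8.450)/(P₁+P₂) = 6.030 ft.

6.03 ft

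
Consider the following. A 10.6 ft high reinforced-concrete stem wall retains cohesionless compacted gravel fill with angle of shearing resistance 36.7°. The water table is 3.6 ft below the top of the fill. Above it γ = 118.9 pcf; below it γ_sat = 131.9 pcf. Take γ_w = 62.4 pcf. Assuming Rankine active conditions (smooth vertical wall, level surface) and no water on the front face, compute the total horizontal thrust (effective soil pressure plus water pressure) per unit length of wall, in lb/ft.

K_a = tan²(45° − φ/2) = 0.2519.
γ' = 131.9 − 62.4 = 69.50 pcf. Depth below WT = 7.0 ft.
σ'_h at WT = K_a γ d_w = 107.8 psf; at base = 107.8 + K_a γ' × 7.0 = 230.3 psf.
P₁ (0–3.6 ft) = ½×107.8×3.6 = 194.0. P₂ (3.6–10.6 ft) = ½(107.8+230.3)×7.0 = 1183.
P_w = ½ γ_w h₂² = 0.5×62.4×7.0² = 1529. Total = 194.0+1183+1529 = 2906 lb/ft.

2910 lb/ft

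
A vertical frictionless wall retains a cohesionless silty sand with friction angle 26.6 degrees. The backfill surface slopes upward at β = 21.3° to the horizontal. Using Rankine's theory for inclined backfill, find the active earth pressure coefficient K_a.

K_a = cos β · (cos β − √(cos²β − cos²φ)) / (cos β + √(cos²β − cos²φ)).
cos β = 0.9317, cos φ = 0.8942, √(cos²β − cos²φ) = 0.2618.
K_a = 0.9317 × (0.9317 − 0.2618)/(0.9317 + 0.2618) = 0.5230.

0.523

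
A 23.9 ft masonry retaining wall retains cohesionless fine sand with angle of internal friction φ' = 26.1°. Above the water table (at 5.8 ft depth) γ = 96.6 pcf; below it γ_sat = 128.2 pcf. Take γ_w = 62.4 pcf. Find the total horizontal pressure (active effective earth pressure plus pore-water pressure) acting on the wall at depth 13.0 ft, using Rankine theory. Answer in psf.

851 psf

K_a = (1 − sin φ)/(1 + sin φ) = 0.3889.
γ' = 128.2 − 62.4 = 65.80 pcf.
Effective vertical stress at 13.0 ft: σ'_v = 96.6×5.8 + 65.80×7.20 = 1034 psf.
σ'_h = K_a σ'_v = 0.3889 × 1034 = 402.2 psf; u = γ_w × 7.20 = 449.3 psf.
Total σ_h = 402.2 + 449.3 = 851.5 psf.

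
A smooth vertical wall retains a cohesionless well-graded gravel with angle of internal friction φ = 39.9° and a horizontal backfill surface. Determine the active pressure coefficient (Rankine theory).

K_a = tan²(45° − φ/2) = tan²(25.05°) = 0.2184.

0.218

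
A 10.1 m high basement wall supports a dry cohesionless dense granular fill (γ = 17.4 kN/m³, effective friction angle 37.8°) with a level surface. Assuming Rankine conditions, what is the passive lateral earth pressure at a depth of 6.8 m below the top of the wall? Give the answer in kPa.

493 kPa

K_p = (1 + sin φ)/(1 − sin φ) = 4.167.
σ_h = K_p γ z = 4.167 × 17.4 × 6.8 = 493.0 kPa.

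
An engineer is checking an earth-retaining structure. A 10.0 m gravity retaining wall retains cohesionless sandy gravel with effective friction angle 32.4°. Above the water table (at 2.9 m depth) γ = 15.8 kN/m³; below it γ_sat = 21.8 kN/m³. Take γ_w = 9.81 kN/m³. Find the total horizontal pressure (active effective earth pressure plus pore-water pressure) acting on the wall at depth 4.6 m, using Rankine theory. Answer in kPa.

K_a = (1 − sin φ)/(1 + sin φ) = 0.3022.
γ' = 21.8 − 9.81 = 11.99 kN/m³.
Effective vertical stress at 4.6 m: σ'_v = 15.8×2.9 + 11.99×1.70 = 66.20 kPa.
σ'_h = K_a σ'_v = 0.3022 × 66.20 = 20.01 kPa; u = γ_w × 1.70 = 16.68 kPa.
Total σ_h = 20.01 + 16.68 = 36.69 kPa.

36.7 kPa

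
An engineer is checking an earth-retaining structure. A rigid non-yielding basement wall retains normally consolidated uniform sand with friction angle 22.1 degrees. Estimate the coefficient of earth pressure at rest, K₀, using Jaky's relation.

K₀ = 1 − sin φ' = 1 − sin 22.1° = 0.6238.

0.624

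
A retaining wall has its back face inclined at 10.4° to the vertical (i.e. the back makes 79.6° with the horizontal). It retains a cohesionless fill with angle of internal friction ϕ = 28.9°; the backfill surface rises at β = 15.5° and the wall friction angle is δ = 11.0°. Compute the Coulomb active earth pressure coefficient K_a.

K_a = sin²(α+φ) / [sin²α · sin(α−δ) · (1 + √{sin(φ+δ)sin(φ−β) / (sin(α−δ)sin(α+β))})²].
With α = 79.6°, φ = 28.9°, δ = 11.0°, β = 15.5°: K_a = 0.5091.

0.509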